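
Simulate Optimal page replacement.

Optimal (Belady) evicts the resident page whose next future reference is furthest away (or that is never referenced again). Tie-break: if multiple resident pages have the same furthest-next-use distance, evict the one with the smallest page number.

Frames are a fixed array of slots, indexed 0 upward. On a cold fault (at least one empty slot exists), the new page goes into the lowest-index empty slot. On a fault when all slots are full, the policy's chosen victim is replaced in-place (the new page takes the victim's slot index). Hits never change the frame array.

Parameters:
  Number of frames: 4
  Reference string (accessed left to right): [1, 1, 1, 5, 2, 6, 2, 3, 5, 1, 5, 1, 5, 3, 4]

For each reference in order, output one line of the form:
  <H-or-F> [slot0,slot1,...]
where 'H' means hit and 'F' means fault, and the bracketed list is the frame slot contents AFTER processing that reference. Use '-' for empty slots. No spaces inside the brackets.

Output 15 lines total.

F [1,-,-,-]
H [1,-,-,-]
H [1,-,-,-]
F [1,5,-,-]
F [1,5,2,-]
F [1,5,2,6]
H [1,5,2,6]
F [1,5,3,6]
H [1,5,3,6]
H [1,5,3,6]
H [1,5,3,6]
H [1,5,3,6]
H [1,5,3,6]
H [1,5,3,6]
F [4,5,3,6]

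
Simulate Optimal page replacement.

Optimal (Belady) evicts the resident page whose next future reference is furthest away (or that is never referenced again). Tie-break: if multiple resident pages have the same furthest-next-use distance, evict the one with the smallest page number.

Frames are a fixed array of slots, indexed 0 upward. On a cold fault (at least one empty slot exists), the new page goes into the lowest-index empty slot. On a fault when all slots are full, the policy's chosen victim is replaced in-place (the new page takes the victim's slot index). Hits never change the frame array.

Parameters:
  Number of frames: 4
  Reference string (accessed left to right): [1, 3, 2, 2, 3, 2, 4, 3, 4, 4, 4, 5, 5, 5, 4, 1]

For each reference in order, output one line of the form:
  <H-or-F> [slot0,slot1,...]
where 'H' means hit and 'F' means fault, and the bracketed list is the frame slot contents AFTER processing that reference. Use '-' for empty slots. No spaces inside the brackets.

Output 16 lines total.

F [1,-,-,-]
F [1,3,-,-]
F [1,3,2,-]
H [1,3,2,-]
H [1,3,2,-]
H [1,3,2,-]
F [1,3,2,4]
H [1,3,2,4]
H [1,3,2,4]
H [1,3,2,4]
H [1,3,2,4]
F [1,3,5,4]
H [1,3,5,4]
H [1,3,5,4]
H [1,3,5,4]
H [1,3,5,4]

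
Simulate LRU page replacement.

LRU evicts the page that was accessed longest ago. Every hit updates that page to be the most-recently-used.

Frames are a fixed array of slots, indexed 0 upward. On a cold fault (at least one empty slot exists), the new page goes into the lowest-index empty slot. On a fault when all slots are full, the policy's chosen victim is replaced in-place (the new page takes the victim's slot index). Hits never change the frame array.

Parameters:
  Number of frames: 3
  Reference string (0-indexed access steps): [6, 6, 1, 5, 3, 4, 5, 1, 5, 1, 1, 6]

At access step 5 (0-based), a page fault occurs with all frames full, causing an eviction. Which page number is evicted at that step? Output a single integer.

Step 0: ref 6 -> FAULT, frames=[6,-,-]
Step 1: ref 6 -> HIT, frames=[6,-,-]
Step 2: ref 1 -> FAULT, frames=[6,1,-]
Step 3: ref 5 -> FAULT, frames=[6,1,5]
Step 4: ref 3 -> FAULT, evict 6, frames=[3,1,5]
Step 5: ref 4 -> FAULT, evict 1, frames=[3,4,5]
At step 5: evicted page 1

Answer: 1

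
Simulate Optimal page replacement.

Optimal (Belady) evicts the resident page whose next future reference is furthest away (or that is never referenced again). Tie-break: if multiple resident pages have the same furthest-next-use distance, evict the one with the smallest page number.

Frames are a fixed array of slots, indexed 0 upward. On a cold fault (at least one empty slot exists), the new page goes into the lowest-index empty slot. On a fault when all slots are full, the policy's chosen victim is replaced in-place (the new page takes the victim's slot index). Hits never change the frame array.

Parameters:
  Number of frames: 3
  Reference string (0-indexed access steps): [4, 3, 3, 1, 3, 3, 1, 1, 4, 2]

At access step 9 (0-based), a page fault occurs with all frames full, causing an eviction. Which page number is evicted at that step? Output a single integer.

Answer: 1

Derivation:
Step 0: ref 4 -> FAULT, frames=[4,-,-]
Step 1: ref 3 -> FAULT, frames=[4,3,-]
Step 2: ref 3 -> HIT, frames=[4,3,-]
Step 3: ref 1 -> FAULT, frames=[4,3,1]
Step 4: ref 3 -> HIT, frames=[4,3,1]
Step 5: ref 3 -> HIT, frames=[4,3,1]
Step 6: ref 1 -> HIT, frames=[4,3,1]
Step 7: ref 1 -> HIT, frames=[4,3,1]
Step 8: ref 4 -> HIT, frames=[4,3,1]
Step 9: ref 2 -> FAULT, evict 1, frames=[4,3,2]
At step 9: evicted page 1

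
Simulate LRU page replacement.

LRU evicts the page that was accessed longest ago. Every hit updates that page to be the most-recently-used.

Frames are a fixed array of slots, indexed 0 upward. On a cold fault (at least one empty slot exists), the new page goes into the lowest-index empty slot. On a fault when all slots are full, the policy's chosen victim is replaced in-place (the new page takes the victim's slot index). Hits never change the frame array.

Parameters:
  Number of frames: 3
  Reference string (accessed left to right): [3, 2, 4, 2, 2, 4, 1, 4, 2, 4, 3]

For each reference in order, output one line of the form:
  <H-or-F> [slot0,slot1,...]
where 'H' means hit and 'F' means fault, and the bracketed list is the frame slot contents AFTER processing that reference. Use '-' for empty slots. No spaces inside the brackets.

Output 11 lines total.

F [3,-,-]
F [3,2,-]
F [3,2,4]
H [3,2,4]
H [3,2,4]
H [3,2,4]
F [1,2,4]
H [1,2,4]
H [1,2,4]
H [1,2,4]
F [3,2,4]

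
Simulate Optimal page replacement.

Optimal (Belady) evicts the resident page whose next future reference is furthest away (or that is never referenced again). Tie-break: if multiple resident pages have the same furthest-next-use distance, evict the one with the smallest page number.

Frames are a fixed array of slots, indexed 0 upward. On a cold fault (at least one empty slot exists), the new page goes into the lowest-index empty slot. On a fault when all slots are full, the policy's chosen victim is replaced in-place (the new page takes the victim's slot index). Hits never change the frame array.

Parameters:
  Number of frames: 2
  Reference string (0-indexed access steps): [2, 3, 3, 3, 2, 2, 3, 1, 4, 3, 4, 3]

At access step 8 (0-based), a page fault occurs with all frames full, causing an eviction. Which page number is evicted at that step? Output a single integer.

Answer: 1

Derivation:
Step 0: ref 2 -> FAULT, frames=[2,-]
Step 1: ref 3 -> FAULT, frames=[2,3]
Step 2: ref 3 -> HIT, frames=[2,3]
Step 3: ref 3 -> HIT, frames=[2,3]
Step 4: ref 2 -> HIT, frames=[2,3]
Step 5: ref 2 -> HIT, frames=[2,3]
Step 6: ref 3 -> HIT, frames=[2,3]
Step 7: ref 1 -> FAULT, evict 2, frames=[1,3]
Step 8: ref 4 -> FAULT, evict 1, frames=[4,3]
At step 8: evicted page 1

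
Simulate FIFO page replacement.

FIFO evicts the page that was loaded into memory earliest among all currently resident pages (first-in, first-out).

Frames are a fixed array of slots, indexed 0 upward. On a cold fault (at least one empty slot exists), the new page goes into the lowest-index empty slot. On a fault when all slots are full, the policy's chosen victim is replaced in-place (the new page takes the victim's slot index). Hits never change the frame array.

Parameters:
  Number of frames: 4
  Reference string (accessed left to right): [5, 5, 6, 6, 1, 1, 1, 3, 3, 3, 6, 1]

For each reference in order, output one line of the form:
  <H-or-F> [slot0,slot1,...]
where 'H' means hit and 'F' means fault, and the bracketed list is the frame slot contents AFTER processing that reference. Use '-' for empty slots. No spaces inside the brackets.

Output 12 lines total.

F [5,-,-,-]
H [5,-,-,-]
F [5,6,-,-]
H [5,6,-,-]
F [5,6,1,-]
H [5,6,1,-]
H [5,6,1,-]
F [5,6,1,3]
H [5,6,1,3]
H [5,6,1,3]
H [5,6,1,3]
H [5,6,1,3]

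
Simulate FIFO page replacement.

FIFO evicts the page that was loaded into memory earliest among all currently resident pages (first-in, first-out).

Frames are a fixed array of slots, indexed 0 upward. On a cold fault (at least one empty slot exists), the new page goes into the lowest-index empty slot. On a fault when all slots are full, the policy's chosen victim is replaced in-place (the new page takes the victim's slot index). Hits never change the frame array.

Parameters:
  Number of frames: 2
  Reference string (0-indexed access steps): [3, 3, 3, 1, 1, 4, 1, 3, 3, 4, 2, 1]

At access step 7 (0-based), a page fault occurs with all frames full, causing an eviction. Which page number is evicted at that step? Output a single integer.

Answer: 1

Derivation:
Step 0: ref 3 -> FAULT, frames=[3,-]
Step 1: ref 3 -> HIT, frames=[3,-]
Step 2: ref 3 -> HIT, frames=[3,-]
Step 3: ref 1 -> FAULT, frames=[3,1]
Step 4: ref 1 -> HIT, frames=[3,1]
Step 5: ref 4 -> FAULT, evict 3, frames=[4,1]
Step 6: ref 1 -> HIT, frames=[4,1]
Step 7: ref 3 -> FAULT, evict 1, frames=[4,3]
At step 7: evicted page 1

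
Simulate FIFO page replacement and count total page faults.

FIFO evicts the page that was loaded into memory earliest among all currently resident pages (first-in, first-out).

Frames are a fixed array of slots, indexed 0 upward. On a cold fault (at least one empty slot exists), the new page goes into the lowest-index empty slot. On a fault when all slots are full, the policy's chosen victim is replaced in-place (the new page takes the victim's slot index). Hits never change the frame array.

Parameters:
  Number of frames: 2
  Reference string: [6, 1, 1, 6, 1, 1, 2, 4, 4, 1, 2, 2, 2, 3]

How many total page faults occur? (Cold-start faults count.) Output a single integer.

Answer: 7

Derivation:
Step 0: ref 6 → FAULT, frames=[6,-]
Step 1: ref 1 → FAULT, frames=[6,1]
Step 2: ref 1 → HIT, frames=[6,1]
Step 3: ref 6 → HIT, frames=[6,1]
Step 4: ref 1 → HIT, frames=[6,1]
Step 5: ref 1 → HIT, frames=[6,1]
Step 6: ref 2 → FAULT (evict 6), frames=[2,1]
Step 7: ref 4 → FAULT (evict 1), frames=[2,4]
Step 8: ref 4 → HIT, frames=[2,4]
Step 9: ref 1 → FAULT (evict 2), frames=[1,4]
Step 10: ref 2 → FAULT (evict 4), frames=[1,2]
Step 11: ref 2 → HIT, frames=[1,2]
Step 12: ref 2 → HIT, frames=[1,2]
Step 13: ref 3 → FAULT (evict 1), frames=[3,2]
Total faults: 7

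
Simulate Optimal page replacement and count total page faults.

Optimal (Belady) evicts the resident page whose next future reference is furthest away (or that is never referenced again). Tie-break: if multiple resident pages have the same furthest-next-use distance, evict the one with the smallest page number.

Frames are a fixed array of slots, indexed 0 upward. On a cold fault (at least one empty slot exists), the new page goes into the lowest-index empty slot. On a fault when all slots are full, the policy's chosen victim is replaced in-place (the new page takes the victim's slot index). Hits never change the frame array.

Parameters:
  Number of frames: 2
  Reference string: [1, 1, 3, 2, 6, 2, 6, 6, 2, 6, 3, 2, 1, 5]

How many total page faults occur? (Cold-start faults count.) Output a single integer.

Answer: 7

Derivation:
Step 0: ref 1 → FAULT, frames=[1,-]
Step 1: ref 1 → HIT, frames=[1,-]
Step 2: ref 3 → FAULT, frames=[1,3]
Step 3: ref 2 → FAULT (evict 1), frames=[2,3]
Step 4: ref 6 → FAULT (evict 3), frames=[2,6]
Step 5: ref 2 → HIT, frames=[2,6]
Step 6: ref 6 → HIT, frames=[2,6]
Step 7: ref 6 → HIT, frames=[2,6]
Step 8: ref 2 → HIT, frames=[2,6]
Step 9: ref 6 → HIT, frames=[2,6]
Step 10: ref 3 → FAULT (evict 6), frames=[2,3]
Step 11: ref 2 → HIT, frames=[2,3]
Step 12: ref 1 → FAULT (evict 2), frames=[1,3]
Step 13: ref 5 → FAULT (evict 1), frames=[5,3]
Total faults: 7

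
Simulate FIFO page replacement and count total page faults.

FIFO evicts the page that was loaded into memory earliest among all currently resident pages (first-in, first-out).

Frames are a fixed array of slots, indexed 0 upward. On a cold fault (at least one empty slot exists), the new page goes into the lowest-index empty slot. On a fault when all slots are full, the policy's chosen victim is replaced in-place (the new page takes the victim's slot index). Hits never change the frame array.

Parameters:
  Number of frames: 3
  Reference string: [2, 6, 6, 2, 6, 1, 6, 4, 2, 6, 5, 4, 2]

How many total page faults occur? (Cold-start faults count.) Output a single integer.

Answer: 9

Derivation:
Step 0: ref 2 → FAULT, frames=[2,-,-]
Step 1: ref 6 → FAULT, frames=[2,6,-]
Step 2: ref 6 → HIT, frames=[2,6,-]
Step 3: ref 2 → HIT, frames=[2,6,-]
Step 4: ref 6 → HIT, frames=[2,6,-]
Step 5: ref 1 → FAULT, frames=[2,6,1]
Step 6: ref 6 → HIT, frames=[2,6,1]
Step 7: ref 4 → FAULT (evict 2), frames=[4,6,1]
Step 8: ref 2 → FAULT (evict 6), frames=[4,2,1]
Step 9: ref 6 → FAULT (evict 1), frames=[4,2,6]
Step 10: ref 5 → FAULT (evict 4), frames=[5,2,6]
Step 11: ref 4 → FAULT (evict 2), frames=[5,4,6]
Step 12: ref 2 → FAULT (evict 6), frames=[5,4,2]
Total faults: 9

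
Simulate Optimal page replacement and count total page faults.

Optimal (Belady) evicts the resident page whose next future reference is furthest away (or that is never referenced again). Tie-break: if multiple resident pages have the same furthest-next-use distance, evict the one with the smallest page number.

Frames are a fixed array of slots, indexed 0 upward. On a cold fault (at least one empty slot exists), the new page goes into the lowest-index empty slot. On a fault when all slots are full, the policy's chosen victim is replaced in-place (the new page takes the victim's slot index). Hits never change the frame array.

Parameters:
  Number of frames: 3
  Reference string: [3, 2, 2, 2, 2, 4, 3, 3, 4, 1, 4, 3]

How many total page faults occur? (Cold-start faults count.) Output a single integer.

Answer: 4

Derivation:
Step 0: ref 3 → FAULT, frames=[3,-,-]
Step 1: ref 2 → FAULT, frames=[3,2,-]
Step 2: ref 2 → HIT, frames=[3,2,-]
Step 3: ref 2 → HIT, frames=[3,2,-]
Step 4: ref 2 → HIT, frames=[3,2,-]
Step 5: ref 4 → FAULT, frames=[3,2,4]
Step 6: ref 3 → HIT, frames=[3,2,4]
Step 7: ref 3 → HIT, frames=[3,2,4]
Step 8: ref 4 → HIT, frames=[3,2,4]
Step 9: ref 1 → FAULT (evict 2), frames=[3,1,4]
Step 10: ref 4 → HIT, frames=[3,1,4]
Step 11: ref 3 → HIT, frames=[3,1,4]
Total faults: 4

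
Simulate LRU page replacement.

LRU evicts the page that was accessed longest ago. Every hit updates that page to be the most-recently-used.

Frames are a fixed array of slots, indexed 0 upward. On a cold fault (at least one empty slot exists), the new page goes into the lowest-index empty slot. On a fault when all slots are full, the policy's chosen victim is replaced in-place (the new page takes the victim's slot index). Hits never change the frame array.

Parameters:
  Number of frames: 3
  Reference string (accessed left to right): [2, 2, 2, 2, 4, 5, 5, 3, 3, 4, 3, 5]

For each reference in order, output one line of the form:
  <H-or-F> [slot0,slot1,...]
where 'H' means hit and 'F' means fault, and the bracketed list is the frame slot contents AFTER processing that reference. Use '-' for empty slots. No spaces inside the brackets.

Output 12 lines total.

F [2,-,-]
H [2,-,-]
H [2,-,-]
H [2,-,-]
F [2,4,-]
F [2,4,5]
H [2,4,5]
F [3,4,5]
H [3,4,5]
H [3,4,5]
H [3,4,5]
H [3,4,5]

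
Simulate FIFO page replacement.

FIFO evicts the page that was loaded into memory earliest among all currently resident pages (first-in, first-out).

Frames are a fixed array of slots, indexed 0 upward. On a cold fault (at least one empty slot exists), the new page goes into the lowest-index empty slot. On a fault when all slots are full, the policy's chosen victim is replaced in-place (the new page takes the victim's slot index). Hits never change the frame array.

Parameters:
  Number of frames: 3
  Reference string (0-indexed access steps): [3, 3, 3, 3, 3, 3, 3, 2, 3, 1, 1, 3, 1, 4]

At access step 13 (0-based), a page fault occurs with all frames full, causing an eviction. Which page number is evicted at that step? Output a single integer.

Answer: 3

Derivation:
Step 0: ref 3 -> FAULT, frames=[3,-,-]
Step 1: ref 3 -> HIT, frames=[3,-,-]
Step 2: ref 3 -> HIT, frames=[3,-,-]
Step 3: ref 3 -> HIT, frames=[3,-,-]
Step 4: ref 3 -> HIT, frames=[3,-,-]
Step 5: ref 3 -> HIT, frames=[3,-,-]
Step 6: ref 3 -> HIT, frames=[3,-,-]
Step 7: ref 2 -> FAULT, frames=[3,2,-]
Step 8: ref 3 -> HIT, frames=[3,2,-]
Step 9: ref 1 -> FAULT, frames=[3,2,1]
Step 10: ref 1 -> HIT, frames=[3,2,1]
Step 11: ref 3 -> HIT, frames=[3,2,1]
Step 12: ref 1 -> HIT, frames=[3,2,1]
Step 13: ref 4 -> FAULT, evict 3, frames=[4,2,1]
At step 13: evicted page 3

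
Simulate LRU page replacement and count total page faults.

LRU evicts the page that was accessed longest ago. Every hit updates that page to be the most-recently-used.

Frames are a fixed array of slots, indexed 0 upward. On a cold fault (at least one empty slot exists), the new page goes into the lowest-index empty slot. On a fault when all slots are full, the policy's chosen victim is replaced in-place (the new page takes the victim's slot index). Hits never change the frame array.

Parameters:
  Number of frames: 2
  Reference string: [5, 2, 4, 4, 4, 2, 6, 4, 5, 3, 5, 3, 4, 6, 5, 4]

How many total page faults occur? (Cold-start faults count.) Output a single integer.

Step 0: ref 5 → FAULT, frames=[5,-]
Step 1: ref 2 → FAULT, frames=[5,2]
Step 2: ref 4 → FAULT (evict 5), frames=[4,2]
Step 3: ref 4 → HIT, frames=[4,2]
Step 4: ref 4 → HIT, frames=[4,2]
Step 5: ref 2 → HIT, frames=[4,2]
Step 6: ref 6 → FAULT (evict 4), frames=[6,2]
Step 7: ref 4 → FAULT (evict 2), frames=[6,4]
Step 8: ref 5 → FAULT (evict 6), frames=[5,4]
Step 9: ref 3 → FAULT (evict 4), frames=[5,3]
Step 10: ref 5 → HIT, frames=[5,3]
Step 11: ref 3 → HIT, frames=[5,3]
Step 12: ref 4 → FAULT (evict 5), frames=[4,3]
Step 13: ref 6 → FAULT (evict 3), frames=[4,6]
Step 14: ref 5 → FAULT (evict 4), frames=[5,6]
Step 15: ref 4 → FAULT (evict 6), frames=[5,4]
Total faults: 11

Answer: 11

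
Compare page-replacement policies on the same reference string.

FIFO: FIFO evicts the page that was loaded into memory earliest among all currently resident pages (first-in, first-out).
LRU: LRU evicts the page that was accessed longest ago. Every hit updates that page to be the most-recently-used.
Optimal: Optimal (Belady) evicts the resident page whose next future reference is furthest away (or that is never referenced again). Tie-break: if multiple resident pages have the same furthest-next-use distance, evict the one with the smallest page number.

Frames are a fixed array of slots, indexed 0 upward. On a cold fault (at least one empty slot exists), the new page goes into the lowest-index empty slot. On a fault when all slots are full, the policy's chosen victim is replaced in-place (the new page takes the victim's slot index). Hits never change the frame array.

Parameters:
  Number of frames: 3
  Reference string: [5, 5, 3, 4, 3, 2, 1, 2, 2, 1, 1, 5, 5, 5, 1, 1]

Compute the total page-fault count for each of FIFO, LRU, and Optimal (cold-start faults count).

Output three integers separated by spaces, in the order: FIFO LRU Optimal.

Answer: 6 6 5

Derivation:
--- FIFO ---
  step 0: ref 5 -> FAULT, frames=[5,-,-] (faults so far: 1)
  step 1: ref 5 -> HIT, frames=[5,-,-] (faults so far: 1)
  step 2: ref 3 -> FAULT, frames=[5,3,-] (faults so far: 2)
  step 3: ref 4 -> FAULT, frames=[5,3,4] (faults so far: 3)
  step 4: ref 3 -> HIT, frames=[5,3,4] (faults so far: 3)
  step 5: ref 2 -> FAULT, evict 5, frames=[2,3,4] (faults so far: 4)
  step 6: ref 1 -> FAULT, evict 3, frames=[2,1,4] (faults so far: 5)
  step 7: ref 2 -> HIT, frames=[2,1,4] (faults so far: 5)
  step 8: ref 2 -> HIT, frames=[2,1,4] (faults so far: 5)
  step 9: ref 1 -> HIT, frames=[2,1,4] (faults so far: 5)
  step 10: ref 1 -> HIT, frames=[2,1,4] (faults so far: 5)
  step 11: ref 5 -> FAULT, evict 4, frames=[2,1,5] (faults so far: 6)
  step 12: ref 5 -> HIT, frames=[2,1,5] (faults so far: 6)
  step 13: ref 5 -> HIT, frames=[2,1,5] (faults so far: 6)
  step 14: ref 1 -> HIT, frames=[2,1,5] (faults so far: 6)
  step 15: ref 1 -> HIT, frames=[2,1,5] (faults so far: 6)
  FIFO total faults: 6
--- LRU ---
  step 0: ref 5 -> FAULT, frames=[5,-,-] (faults so far: 1)
  step 1: ref 5 -> HIT, frames=[5,-,-] (faults so far: 1)
  step 2: ref 3 -> FAULT, frames=[5,3,-] (faults so far: 2)
  step 3: ref 4 -> FAULT, frames=[5,3,4] (faults so far: 3)
  step 4: ref 3 -> HIT, frames=[5,3,4] (faults so far: 3)
  step 5: ref 2 -> FAULT, evict 5, frames=[2,3,4] (faults so far: 4)
  step 6: ref 1 -> FAULT, evict 4, frames=[2,3,1] (faults so far: 5)
  step 7: ref 2 -> HIT, frames=[2,3,1] (faults so far: 5)
  step 8: ref 2 -> HIT, frames=[2,3,1] (faults so far: 5)
  step 9: ref 1 -> HIT, frames=[2,3,1] (faults so far: 5)
  step 10: ref 1 -> HIT, frames=[2,3,1] (faults so far: 5)
  step 11: ref 5 -> FAULT, evict 3, frames=[2,5,1] (faults so far: 6)
  step 12: ref 5 -> HIT, frames=[2,5,1] (faults so far: 6)
  step 13: ref 5 -> HIT, frames=[2,5,1] (faults so far: 6)
  step 14: ref 1 -> HIT, frames=[2,5,1] (faults so far: 6)
  step 15: ref 1 -> HIT, frames=[2,5,1] (faults so far: 6)
  LRU total faults: 6
--- Optimal ---
  step 0: ref 5 -> FAULT, frames=[5,-,-] (faults so far: 1)
  step 1: ref 5 -> HIT, frames=[5,-,-] (faults so far: 1)
  step 2: ref 3 -> FAULT, frames=[5,3,-] (faults so far: 2)
  step 3: ref 4 -> FAULT, frames=[5,3,4] (faults so far: 3)
  step 4: ref 3 -> HIT, frames=[5,3,4] (faults so far: 3)
  step 5: ref 2 -> FAULT, evict 3, frames=[5,2,4] (faults so far: 4)
  step 6: ref 1 -> FAULT, evict 4, frames=[5,2,1] (faults so far: 5)
  step 7: ref 2 -> HIT, frames=[5,2,1] (faults so far: 5)
  step 8: ref 2 -> HIT, frames=[5,2,1] (faults so far: 5)
  step 9: ref 1 -> HIT, frames=[5,2,1] (faults so far: 5)
  step 10: ref 1 -> HIT, frames=[5,2,1] (faults so far: 5)
  step 11: ref 5 -> HIT, frames=[5,2,1] (faults so far: 5)
  step 12: ref 5 -> HIT, frames=[5,2,1] (faults so far: 5)
  step 13: ref 5 -> HIT, frames=[5,2,1] (faults so far: 5)
  step 14: ref 1 -> HIT, frames=[5,2,1] (faults so far: 5)
  step 15: ref 1 -> HIT, frames=[5,2,1] (faults so far: 5)
  Optimal total faults: 5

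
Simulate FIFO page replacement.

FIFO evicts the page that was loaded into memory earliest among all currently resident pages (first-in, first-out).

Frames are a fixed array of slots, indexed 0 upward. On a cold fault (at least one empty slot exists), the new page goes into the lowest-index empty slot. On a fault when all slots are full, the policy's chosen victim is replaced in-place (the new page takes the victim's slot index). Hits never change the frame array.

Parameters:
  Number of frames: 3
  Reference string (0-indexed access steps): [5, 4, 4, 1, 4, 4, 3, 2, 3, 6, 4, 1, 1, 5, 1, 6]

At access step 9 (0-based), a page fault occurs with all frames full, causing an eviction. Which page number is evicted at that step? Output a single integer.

Step 0: ref 5 -> FAULT, frames=[5,-,-]
Step 1: ref 4 -> FAULT, frames=[5,4,-]
Step 2: ref 4 -> HIT, frames=[5,4,-]
Step 3: ref 1 -> FAULT, frames=[5,4,1]
Step 4: ref 4 -> HIT, frames=[5,4,1]
Step 5: ref 4 -> HIT, frames=[5,4,1]
Step 6: ref 3 -> FAULT, evict 5, frames=[3,4,1]
Step 7: ref 2 -> FAULT, evict 4, frames=[3,2,1]
Step 8: ref 3 -> HIT, frames=[3,2,1]
Step 9: ref 6 -> FAULT, evict 1, frames=[3,2,6]
At step 9: evicted page 1

Answer: 1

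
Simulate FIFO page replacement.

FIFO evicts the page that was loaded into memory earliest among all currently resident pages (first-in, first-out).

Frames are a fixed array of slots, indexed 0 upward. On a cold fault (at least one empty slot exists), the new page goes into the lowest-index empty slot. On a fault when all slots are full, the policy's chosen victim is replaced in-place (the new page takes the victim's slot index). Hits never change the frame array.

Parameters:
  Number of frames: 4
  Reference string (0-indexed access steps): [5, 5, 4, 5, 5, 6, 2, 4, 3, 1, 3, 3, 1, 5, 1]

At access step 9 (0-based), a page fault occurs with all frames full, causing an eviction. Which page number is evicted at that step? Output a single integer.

Answer: 4

Derivation:
Step 0: ref 5 -> FAULT, frames=[5,-,-,-]
Step 1: ref 5 -> HIT, frames=[5,-,-,-]
Step 2: ref 4 -> FAULT, frames=[5,4,-,-]
Step 3: ref 5 -> HIT, frames=[5,4,-,-]
Step 4: ref 5 -> HIT, frames=[5,4,-,-]
Step 5: ref 6 -> FAULT, frames=[5,4,6,-]
Step 6: ref 2 -> FAULT, frames=[5,4,6,2]
Step 7: ref 4 -> HIT, frames=[5,4,6,2]
Step 8: ref 3 -> FAULT, evict 5, frames=[3,4,6,2]
Step 9: ref 1 -> FAULT, evict 4, frames=[3,1,6,2]
At step 9: evicted page 4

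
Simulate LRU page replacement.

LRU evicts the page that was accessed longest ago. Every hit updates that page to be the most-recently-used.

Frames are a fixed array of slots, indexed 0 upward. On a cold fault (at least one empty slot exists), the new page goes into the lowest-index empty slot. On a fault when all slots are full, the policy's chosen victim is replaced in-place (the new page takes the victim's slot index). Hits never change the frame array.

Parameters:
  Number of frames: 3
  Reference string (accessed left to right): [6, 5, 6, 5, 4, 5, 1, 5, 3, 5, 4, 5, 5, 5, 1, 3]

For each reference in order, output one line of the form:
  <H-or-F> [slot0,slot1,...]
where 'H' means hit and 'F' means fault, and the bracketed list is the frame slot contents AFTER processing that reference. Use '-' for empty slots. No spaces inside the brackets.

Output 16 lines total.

F [6,-,-]
F [6,5,-]
H [6,5,-]
H [6,5,-]
F [6,5,4]
H [6,5,4]
F [1,5,4]
H [1,5,4]
F [1,5,3]
H [1,5,3]
F [4,5,3]
H [4,5,3]
H [4,5,3]
H [4,5,3]
F [4,5,1]
F [3,5,1]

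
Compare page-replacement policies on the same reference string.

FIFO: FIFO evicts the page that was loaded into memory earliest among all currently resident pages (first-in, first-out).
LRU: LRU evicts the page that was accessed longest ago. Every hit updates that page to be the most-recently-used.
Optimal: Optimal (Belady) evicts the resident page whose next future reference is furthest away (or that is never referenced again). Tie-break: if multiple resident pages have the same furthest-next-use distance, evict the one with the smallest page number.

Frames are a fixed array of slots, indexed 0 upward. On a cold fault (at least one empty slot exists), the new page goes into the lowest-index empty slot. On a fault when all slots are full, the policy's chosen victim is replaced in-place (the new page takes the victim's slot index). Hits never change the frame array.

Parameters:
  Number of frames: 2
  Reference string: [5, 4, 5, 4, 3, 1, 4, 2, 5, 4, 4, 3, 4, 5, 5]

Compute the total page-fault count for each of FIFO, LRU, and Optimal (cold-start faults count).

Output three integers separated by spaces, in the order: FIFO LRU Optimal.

Answer: 10 10 8

Derivation:
--- FIFO ---
  step 0: ref 5 -> FAULT, frames=[5,-] (faults so far: 1)
  step 1: ref 4 -> FAULT, frames=[5,4] (faults so far: 2)
  step 2: ref 5 -> HIT, frames=[5,4] (faults so far: 2)
  step 3: ref 4 -> HIT, frames=[5,4] (faults so far: 2)
  step 4: ref 3 -> FAULT, evict 5, frames=[3,4] (faults so far: 3)
  step 5: ref 1 -> FAULT, evict 4, frames=[3,1] (faults so far: 4)
  step 6: ref 4 -> FAULT, evict 3, frames=[4,1] (faults so far: 5)
  step 7: ref 2 -> FAULT, evict 1, frames=[4,2] (faults so far: 6)
  step 8: ref 5 -> FAULT, evict 4, frames=[5,2] (faults so far: 7)
  step 9: ref 4 -> FAULT, evict 2, frames=[5,4] (faults so far: 8)
  step 10: ref 4 -> HIT, frames=[5,4] (faults so far: 8)
  step 11: ref 3 -> FAULT, evict 5, frames=[3,4] (faults so far: 9)
  step 12: ref 4 -> HIT, frames=[3,4] (faults so far: 9)
  step 13: ref 5 -> FAULT, evict 4, frames=[3,5] (faults so far: 10)
  step 14: ref 5 -> HIT, frames=[3,5] (faults so far: 10)
  FIFO total faults: 10
--- LRU ---
  step 0: ref 5 -> FAULT, frames=[5,-] (faults so far: 1)
  step 1: ref 4 -> FAULT, frames=[5,4] (faults so far: 2)
  step 2: ref 5 -> HIT, frames=[5,4] (faults so far: 2)
  step 3: ref 4 -> HIT, frames=[5,4] (faults so far: 2)
  step 4: ref 3 -> FAULT, evict 5, frames=[3,4] (faults so far: 3)
  step 5: ref 1 -> FAULT, evict 4, frames=[3,1] (faults so far: 4)
  step 6: ref 4 -> FAULT, evict 3, frames=[4,1] (faults so far: 5)
  step 7: ref 2 -> FAULT, evict 1, frames=[4,2] (faults so far: 6)
  step 8: ref 5 -> FAULT, evict 4, frames=[5,2] (faults so far: 7)
  step 9: ref 4 -> FAULT, evict 2, frames=[5,4] (faults so far: 8)
  step 10: ref 4 -> HIT, frames=[5,4] (faults so far: 8)
  step 11: ref 3 -> FAULT, evict 5, frames=[3,4] (faults so far: 9)
  step 12: ref 4 -> HIT, frames=[3,4] (faults so far: 9)
  step 13: ref 5 -> FAULT, evict 3, frames=[5,4] (faults so far: 10)
  step 14: ref 5 -> HIT, frames=[5,4] (faults so far: 10)
  LRU total faults: 10
--- Optimal ---
  step 0: ref 5 -> FAULT, frames=[5,-] (faults so far: 1)
  step 1: ref 4 -> FAULT, frames=[5,4] (faults so far: 2)
  step 2: ref 5 -> HIT, frames=[5,4] (faults so far: 2)
  step 3: ref 4 -> HIT, frames=[5,4] (faults so far: 2)
  step 4: ref 3 -> FAULT, evict 5, frames=[3,4] (faults so far: 3)
  step 5: ref 1 -> FAULT, evict 3, frames=[1,4] (faults so far: 4)
  step 6: ref 4 -> HIT, frames=[1,4] (faults so far: 4)
  step 7: ref 2 -> FAULT, evict 1, frames=[2,4] (faults so far: 5)
  step 8: ref 5 -> FAULT, evict 2, frames=[5,4] (faults so far: 6)
  step 9: ref 4 -> HIT, frames=[5,4] (faults so far: 6)
  step 10: ref 4 -> HIT, frames=[5,4] (faults so far: 6)
  step 11: ref 3 -> FAULT, evict 5, frames=[3,4] (faults so far: 7)
  step 12: ref 4 -> HIT, frames=[3,4] (faults so far: 7)
  step 13: ref 5 -> FAULT, evict 3, frames=[5,4] (faults so far: 8)
  step 14: ref 5 -> HIT, frames=[5,4] (faults so far: 8)
  Optimal total faults: 8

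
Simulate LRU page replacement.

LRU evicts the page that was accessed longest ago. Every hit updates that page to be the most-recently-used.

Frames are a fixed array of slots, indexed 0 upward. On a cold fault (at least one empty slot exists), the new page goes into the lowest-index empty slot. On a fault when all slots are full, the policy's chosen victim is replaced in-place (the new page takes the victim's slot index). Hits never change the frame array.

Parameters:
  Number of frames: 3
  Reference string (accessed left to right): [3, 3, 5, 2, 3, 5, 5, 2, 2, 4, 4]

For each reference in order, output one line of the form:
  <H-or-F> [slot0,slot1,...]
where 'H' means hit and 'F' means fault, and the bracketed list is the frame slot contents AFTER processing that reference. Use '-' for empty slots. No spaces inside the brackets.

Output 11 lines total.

F [3,-,-]
H [3,-,-]
F [3,5,-]
F [3,5,2]
H [3,5,2]
H [3,5,2]
H [3,5,2]
H [3,5,2]
H [3,5,2]
F [4,5,2]
H [4,5,2]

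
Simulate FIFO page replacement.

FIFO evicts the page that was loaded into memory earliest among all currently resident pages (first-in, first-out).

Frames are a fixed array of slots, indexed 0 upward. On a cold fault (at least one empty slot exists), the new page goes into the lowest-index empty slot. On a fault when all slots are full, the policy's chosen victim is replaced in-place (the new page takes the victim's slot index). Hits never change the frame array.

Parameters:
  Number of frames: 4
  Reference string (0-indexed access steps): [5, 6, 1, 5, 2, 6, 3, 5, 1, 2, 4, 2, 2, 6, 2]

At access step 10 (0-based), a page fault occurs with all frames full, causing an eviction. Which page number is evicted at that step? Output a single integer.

Answer: 1

Derivation:
Step 0: ref 5 -> FAULT, frames=[5,-,-,-]
Step 1: ref 6 -> FAULT, frames=[5,6,-,-]
Step 2: ref 1 -> FAULT, frames=[5,6,1,-]
Step 3: ref 5 -> HIT, frames=[5,6,1,-]
Step 4: ref 2 -> FAULT, frames=[5,6,1,2]
Step 5: ref 6 -> HIT, frames=[5,6,1,2]
Step 6: ref 3 -> FAULT, evict 5, frames=[3,6,1,2]
Step 7: ref 5 -> FAULT, evict 6, frames=[3,5,1,2]
Step 8: ref 1 -> HIT, frames=[3,5,1,2]
Step 9: ref 2 -> HIT, frames=[3,5,1,2]
Step 10: ref 4 -> FAULT, evict 1, frames=[3,5,4,2]
At step 10: evicted page 1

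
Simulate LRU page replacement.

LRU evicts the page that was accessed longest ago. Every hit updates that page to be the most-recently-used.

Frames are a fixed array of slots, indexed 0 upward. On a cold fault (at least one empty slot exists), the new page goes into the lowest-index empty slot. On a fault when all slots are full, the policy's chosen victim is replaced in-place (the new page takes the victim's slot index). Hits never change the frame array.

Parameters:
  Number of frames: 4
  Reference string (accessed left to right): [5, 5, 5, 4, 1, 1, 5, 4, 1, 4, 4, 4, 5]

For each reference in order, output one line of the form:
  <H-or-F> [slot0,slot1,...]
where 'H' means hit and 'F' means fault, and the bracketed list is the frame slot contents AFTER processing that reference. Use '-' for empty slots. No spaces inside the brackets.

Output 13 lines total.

F [5,-,-,-]
H [5,-,-,-]
H [5,-,-,-]
F [5,4,-,-]
F [5,4,1,-]
H [5,4,1,-]
H [5,4,1,-]
H [5,4,1,-]
H [5,4,1,-]
H [5,4,1,-]
H [5,4,1,-]
H [5,4,1,-]
H [5,4,1,-]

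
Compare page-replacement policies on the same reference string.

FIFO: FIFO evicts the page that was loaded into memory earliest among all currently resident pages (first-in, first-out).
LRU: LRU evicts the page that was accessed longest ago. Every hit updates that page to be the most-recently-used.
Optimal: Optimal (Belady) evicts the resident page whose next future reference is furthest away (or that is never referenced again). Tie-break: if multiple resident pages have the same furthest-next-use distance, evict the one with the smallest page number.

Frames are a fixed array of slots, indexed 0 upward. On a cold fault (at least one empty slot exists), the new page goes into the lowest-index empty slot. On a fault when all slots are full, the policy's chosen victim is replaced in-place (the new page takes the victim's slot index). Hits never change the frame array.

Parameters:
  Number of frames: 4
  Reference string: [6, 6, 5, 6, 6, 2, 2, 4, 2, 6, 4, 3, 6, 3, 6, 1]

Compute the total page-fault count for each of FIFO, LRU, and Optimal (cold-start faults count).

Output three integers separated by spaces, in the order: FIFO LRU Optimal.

--- FIFO ---
  step 0: ref 6 -> FAULT, frames=[6,-,-,-] (faults so far: 1)
  step 1: ref 6 -> HIT, frames=[6,-,-,-] (faults so far: 1)
  step 2: ref 5 -> FAULT, frames=[6,5,-,-] (faults so far: 2)
  step 3: ref 6 -> HIT, frames=[6,5,-,-] (faults so far: 2)
  step 4: ref 6 -> HIT, frames=[6,5,-,-] (faults so far: 2)
  step 5: ref 2 -> FAULT, frames=[6,5,2,-] (faults so far: 3)
  step 6: ref 2 -> HIT, frames=[6,5,2,-] (faults so far: 3)
  step 7: ref 4 -> FAULT, frames=[6,5,2,4] (faults so far: 4)
  step 8: ref 2 -> HIT, frames=[6,5,2,4] (faults so far: 4)
  step 9: ref 6 -> HIT, frames=[6,5,2,4] (faults so far: 4)
  step 10: ref 4 -> HIT, frames=[6,5,2,4] (faults so far: 4)
  step 11: ref 3 -> FAULT, evict 6, frames=[3,5,2,4] (faults so far: 5)
  step 12: ref 6 -> FAULT, evict 5, frames=[3,6,2,4] (faults so far: 6)
  step 13: ref 3 -> HIT, frames=[3,6,2,4] (faults so far: 6)
  step 14: ref 6 -> HIT, frames=[3,6,2,4] (faults so far: 6)
  step 15: ref 1 -> FAULT, evict 2, frames=[3,6,1,4] (faults so far: 7)
  FIFO total faults: 7
--- LRU ---
  step 0: ref 6 -> FAULT, frames=[6,-,-,-] (faults so far: 1)
  step 1: ref 6 -> HIT, frames=[6,-,-,-] (faults so far: 1)
  step 2: ref 5 -> FAULT, frames=[6,5,-,-] (faults so far: 2)
  step 3: ref 6 -> HIT, frames=[6,5,-,-] (faults so far: 2)
  step 4: ref 6 -> HIT, frames=[6,5,-,-] (faults so far: 2)
  step 5: ref 2 -> FAULT, frames=[6,5,2,-] (faults so far: 3)
  step 6: ref 2 -> HIT, frames=[6,5,2,-] (faults so far: 3)
  step 7: ref 4 -> FAULT, frames=[6,5,2,4] (faults so far: 4)
  step 8: ref 2 -> HIT, frames=[6,5,2,4] (faults so far: 4)
  step 9: ref 6 -> HIT, frames=[6,5,2,4] (faults so far: 4)
  step 10: ref 4 -> HIT, frames=[6,5,2,4] (faults so far: 4)
  step 11: ref 3 -> FAULT, evict 5, frames=[6,3,2,4] (faults so far: 5)
  step 12: ref 6 -> HIT, frames=[6,3,2,4] (faults so far: 5)
  step 13: ref 3 -> HIT, frames=[6,3,2,4] (faults so far: 5)
  step 14: ref 6 -> HIT, frames=[6,3,2,4] (faults so far: 5)
  step 15: ref 1 -> FAULT, evict 2, frames=[6,3,1,4] (faults so far: 6)
  LRU total faults: 6
--- Optimal ---
  step 0: ref 6 -> FAULT, frames=[6,-,-,-] (faults so far: 1)
  step 1: ref 6 -> HIT, frames=[6,-,-,-] (faults so far: 1)
  step 2: ref 5 -> FAULT, frames=[6,5,-,-] (faults so far: 2)
  step 3: ref 6 -> HIT, frames=[6,5,-,-] (faults so far: 2)
  step 4: ref 6 -> HIT, frames=[6,5,-,-] (faults so far: 2)
  step 5: ref 2 -> FAULT, frames=[6,5,2,-] (faults so far: 3)
  step 6: ref 2 -> HIT, frames=[6,5,2,-] (faults so far: 3)
  step 7: ref 4 -> FAULT, frames=[6,5,2,4] (faults so far: 4)
  step 8: ref 2 -> HIT, frames=[6,5,2,4] (faults so far: 4)
  step 9: ref 6 -> HIT, frames=[6,5,2,4] (faults so far: 4)
  step 10: ref 4 -> HIT, frames=[6,5,2,4] (faults so far: 4)
  step 11: ref 3 -> FAULT, evict 2, frames=[6,5,3,4] (faults so far: 5)
  step 12: ref 6 -> HIT, frames=[6,5,3,4] (faults so far: 5)
  step 13: ref 3 -> HIT, frames=[6,5,3,4] (faults so far: 5)
  step 14: ref 6 -> HIT, frames=[6,5,3,4] (faults so far: 5)
  step 15: ref 1 -> FAULT, evict 3, frames=[6,5,1,4] (faults so far: 6)
  Optimal total faults: 6

Answer: 7 6 6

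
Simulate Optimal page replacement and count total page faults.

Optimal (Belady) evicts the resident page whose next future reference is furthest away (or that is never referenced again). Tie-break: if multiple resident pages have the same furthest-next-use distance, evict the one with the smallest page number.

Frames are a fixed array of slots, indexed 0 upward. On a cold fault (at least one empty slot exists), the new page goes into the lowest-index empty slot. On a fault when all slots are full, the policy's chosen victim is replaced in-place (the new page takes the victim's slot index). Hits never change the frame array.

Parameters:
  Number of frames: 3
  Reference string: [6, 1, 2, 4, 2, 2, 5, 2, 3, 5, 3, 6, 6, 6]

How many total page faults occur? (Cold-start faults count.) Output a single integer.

Answer: 6

Derivation:
Step 0: ref 6 → FAULT, frames=[6,-,-]
Step 1: ref 1 → FAULT, frames=[6,1,-]
Step 2: ref 2 → FAULT, frames=[6,1,2]
Step 3: ref 4 → FAULT (evict 1), frames=[6,4,2]
Step 4: ref 2 → HIT, frames=[6,4,2]
Step 5: ref 2 → HIT, frames=[6,4,2]
Step 6: ref 5 → FAULT (evict 4), frames=[6,5,2]
Step 7: ref 2 → HIT, frames=[6,5,2]
Step 8: ref 3 → FAULT (evict 2), frames=[6,5,3]
Step 9: ref 5 → HIT, frames=[6,5,3]
Step 10: ref 3 → HIT, frames=[6,5,3]
Step 11: ref 6 → HIT, frames=[6,5,3]
Step 12: ref 6 → HIT, frames=[6,5,3]
Step 13: ref 6 → HIT, frames=[6,5,3]
Total faults: 6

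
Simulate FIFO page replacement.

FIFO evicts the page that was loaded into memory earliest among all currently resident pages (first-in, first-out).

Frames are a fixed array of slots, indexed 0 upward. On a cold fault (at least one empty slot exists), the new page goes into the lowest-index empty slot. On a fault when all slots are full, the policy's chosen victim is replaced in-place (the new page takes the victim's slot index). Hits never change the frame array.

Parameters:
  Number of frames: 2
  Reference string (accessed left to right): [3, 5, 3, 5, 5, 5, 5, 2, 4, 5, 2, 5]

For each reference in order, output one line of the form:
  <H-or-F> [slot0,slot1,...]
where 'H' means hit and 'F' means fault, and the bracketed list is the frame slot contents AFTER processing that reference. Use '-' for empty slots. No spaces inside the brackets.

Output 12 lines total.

F [3,-]
F [3,5]
H [3,5]
H [3,5]
H [3,5]
H [3,5]
H [3,5]
F [2,5]
F [2,4]
F [5,4]
F [5,2]
H [5,2]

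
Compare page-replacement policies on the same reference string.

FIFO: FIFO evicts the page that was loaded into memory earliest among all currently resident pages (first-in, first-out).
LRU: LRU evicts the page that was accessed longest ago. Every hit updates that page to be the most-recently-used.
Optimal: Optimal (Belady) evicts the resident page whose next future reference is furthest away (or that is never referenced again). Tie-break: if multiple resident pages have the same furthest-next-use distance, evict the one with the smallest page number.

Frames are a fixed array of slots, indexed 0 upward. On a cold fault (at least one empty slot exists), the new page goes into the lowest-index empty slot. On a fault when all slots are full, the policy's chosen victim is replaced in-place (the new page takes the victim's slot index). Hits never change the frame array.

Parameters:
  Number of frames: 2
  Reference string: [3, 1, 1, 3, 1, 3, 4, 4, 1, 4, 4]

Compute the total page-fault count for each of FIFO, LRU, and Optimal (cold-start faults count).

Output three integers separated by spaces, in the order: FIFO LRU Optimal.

--- FIFO ---
  step 0: ref 3 -> FAULT, frames=[3,-] (faults so far: 1)
  step 1: ref 1 -> FAULT, frames=[3,1] (faults so far: 2)
  step 2: ref 1 -> HIT, frames=[3,1] (faults so far: 2)
  step 3: ref 3 -> HIT, frames=[3,1] (faults so far: 2)
  step 4: ref 1 -> HIT, frames=[3,1] (faults so far: 2)
  step 5: ref 3 -> HIT, frames=[3,1] (faults so far: 2)
  step 6: ref 4 -> FAULT, evict 3, frames=[4,1] (faults so far: 3)
  step 7: ref 4 -> HIT, frames=[4,1] (faults so far: 3)
  step 8: ref 1 -> HIT, frames=[4,1] (faults so far: 3)
  step 9: ref 4 -> HIT, frames=[4,1] (faults so far: 3)
  step 10: ref 4 -> HIT, frames=[4,1] (faults so far: 3)
  FIFO total faults: 3
--- LRU ---
  step 0: ref 3 -> FAULT, frames=[3,-] (faults so far: 1)
  step 1: ref 1 -> FAULT, frames=[3,1] (faults so far: 2)
  step 2: ref 1 -> HIT, frames=[3,1] (faults so far: 2)
  step 3: ref 3 -> HIT, frames=[3,1] (faults so far: 2)
  step 4: ref 1 -> HIT, frames=[3,1] (faults so far: 2)
  step 5: ref 3 -> HIT, frames=[3,1] (faults so far: 2)
  step 6: ref 4 -> FAULT, evict 1, frames=[3,4] (faults so far: 3)
  step 7: ref 4 -> HIT, frames=[3,4] (faults so far: 3)
  step 8: ref 1 -> FAULT, evict 3, frames=[1,4] (faults so far: 4)
  step 9: ref 4 -> HIT, frames=[1,4] (faults so far: 4)
  step 10: ref 4 -> HIT, frames=[1,4] (faults so far: 4)
  LRU total faults: 4
--- Optimal ---
  step 0: ref 3 -> FAULT, frames=[3,-] (faults so far: 1)
  step 1: ref 1 -> FAULT, frames=[3,1] (faults so far: 2)
  step 2: ref 1 -> HIT, frames=[3,1] (faults so far: 2)
  step 3: ref 3 -> HIT, frames=[3,1] (faults so far: 2)
  step 4: ref 1 -> HIT, frames=[3,1] (faults so far: 2)
  step 5: ref 3 -> HIT, frames=[3,1] (faults so far: 2)
  step 6: ref 4 -> FAULT, evict 3, frames=[4,1] (faults so far: 3)
  step 7: ref 4 -> HIT, frames=[4,1] (faults so far: 3)
  step 8: ref 1 -> HIT, frames=[4,1] (faults so far: 3)
  step 9: ref 4 -> HIT, frames=[4,1] (faults so far: 3)
  step 10: ref 4 -> HIT, frames=[4,1] (faults so far: 3)
  Optimal total faults: 3

Answer: 3 4 3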